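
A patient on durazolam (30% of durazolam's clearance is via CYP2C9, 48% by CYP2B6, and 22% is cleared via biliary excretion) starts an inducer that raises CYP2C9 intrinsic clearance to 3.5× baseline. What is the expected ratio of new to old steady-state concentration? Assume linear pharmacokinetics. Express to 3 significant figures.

CYP2C9: 0.3 × 3.5 = 1.05
CYP2B6: 0.48 (unchanged)
Other: 0.22 (unchanged)
Relative clearance = 1.05 + 0.48 + 0.22 = 1.75.
Steady-state concentration ratio = CL_old/CL_new = 1 / 1.75 = 0.571.

0.571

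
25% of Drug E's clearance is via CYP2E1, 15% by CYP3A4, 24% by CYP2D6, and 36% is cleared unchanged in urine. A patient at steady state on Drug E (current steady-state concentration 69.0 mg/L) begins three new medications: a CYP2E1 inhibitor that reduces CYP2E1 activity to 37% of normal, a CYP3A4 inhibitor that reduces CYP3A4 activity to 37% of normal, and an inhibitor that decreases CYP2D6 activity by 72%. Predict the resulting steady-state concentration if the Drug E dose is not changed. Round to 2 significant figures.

CYP2E1: 0.25 × 0.37 = 0.0925
CYP3A4: 0.15 × 0.37 = 0.0555
CYP2D6: 0.24 × 0.28 = 0.0672
Other: 0.36 (unchanged)
Relative clearance = 0.0925 + 0.0555 + 0.0672 + 0.36 = 0.5752.
Steady-state concentration ∝ 1/CL: new value = 69.0 / 0.5752 = 1.2 × 10² mg/L.

1.2 × 10² mg/L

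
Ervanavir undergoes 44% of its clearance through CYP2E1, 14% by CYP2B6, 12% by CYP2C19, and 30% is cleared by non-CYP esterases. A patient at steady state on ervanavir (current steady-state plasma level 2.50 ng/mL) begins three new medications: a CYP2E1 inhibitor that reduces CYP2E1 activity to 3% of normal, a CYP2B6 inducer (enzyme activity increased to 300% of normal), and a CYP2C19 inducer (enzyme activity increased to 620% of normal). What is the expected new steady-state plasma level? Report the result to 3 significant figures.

1.69 ng/mL

The CYP2E1 pathway (44% of clearance) is reduced to 0.03× activity: 0.44 × 0.03 = 0.0132.
The CYP2B6 pathway (14% of clearance) is boosted to 3× activity: 0.14 × 3 = 0.42.
The CYP2C19 pathway (12% of clearance) rises to 6.2× activity: 0.12 × 6.2 = 0.744.
Non-CYP routes (30%) are unchanged.
CL_new/CL_old = 0.0132 + 0.42 + 0.744 + 0.3 = 1.4772.
New steady-state plasma level = 2.50 / 1.4772 = 1.69 ng/mL (concentration scales inversely with clearance).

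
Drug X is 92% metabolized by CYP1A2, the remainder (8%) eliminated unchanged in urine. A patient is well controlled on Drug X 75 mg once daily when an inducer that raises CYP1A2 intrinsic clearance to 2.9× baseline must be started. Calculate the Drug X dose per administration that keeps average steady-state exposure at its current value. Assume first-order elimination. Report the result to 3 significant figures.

206 mg

CYP1A2: 0.92 × 2.9 = 2.668
Other: 0.08 (unchanged)
Relative clearance = 2.668 + 0.08 = 2.748.
To maintain the same steady-state level, dose must scale with clearance: new dose = 75 × 2.748 = 206 mg.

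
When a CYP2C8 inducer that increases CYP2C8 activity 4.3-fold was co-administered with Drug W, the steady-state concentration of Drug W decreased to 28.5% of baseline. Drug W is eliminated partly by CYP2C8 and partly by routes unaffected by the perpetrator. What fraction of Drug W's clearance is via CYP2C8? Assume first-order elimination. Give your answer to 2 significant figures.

Let x = fm,CYP2C8. Because steady-state concentration ∝ 1/CL, relative clearance rose to 1/0.285 = 3.509.
Setting x·4.3 + (1 − x) = 3.509 and solving: x = (3.509 − 1)/(4.3 − 1) = 0.76.

0.76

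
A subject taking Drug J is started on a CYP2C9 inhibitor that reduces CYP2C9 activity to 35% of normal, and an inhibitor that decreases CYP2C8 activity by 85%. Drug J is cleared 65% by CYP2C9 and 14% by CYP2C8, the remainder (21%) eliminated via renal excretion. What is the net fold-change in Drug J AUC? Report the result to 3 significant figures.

2.18

CYP2C9: 0.65 × 0.35 = 0.2275
CYP2C8: 0.14 × 0.15 = 0.021
Other: 0.21 (unchanged)
Relative clearance = 0.2275 + 0.021 + 0.21 = 0.4585.
Because AUC varies inversely with clearance, the combined effect is 1 / 0.4585 = 2.18.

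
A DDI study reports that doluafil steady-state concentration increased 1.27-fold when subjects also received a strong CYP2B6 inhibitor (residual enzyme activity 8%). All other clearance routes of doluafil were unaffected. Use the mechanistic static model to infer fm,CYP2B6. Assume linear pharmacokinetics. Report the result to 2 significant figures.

0.23

CL'/CL = 1 / 1.27 = 0.7874
0.08·fm + (1 − fm) = 0.7874
fm = (0.7874 − 1) / (0.08 − 1) = 0.23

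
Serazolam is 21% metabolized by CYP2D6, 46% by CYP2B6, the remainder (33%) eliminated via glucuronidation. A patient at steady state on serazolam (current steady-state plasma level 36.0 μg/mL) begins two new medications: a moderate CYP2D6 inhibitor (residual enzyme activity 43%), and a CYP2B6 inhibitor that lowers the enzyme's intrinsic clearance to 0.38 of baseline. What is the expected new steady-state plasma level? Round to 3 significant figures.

60.5 μg/mL

The CYP2D6 pathway (21% of clearance) is reduced to 0.43× activity: 0.21 × 0.43 = 0.0903.
The CYP2B6 pathway (46% of clearance) drops to 0.38× activity: 0.46 × 0.38 = 0.1748.
Non-CYP routes (33%) are unchanged.
New clearance relative to baseline: 0.0903 + 0.1748 + 0.33 = 0.5951.
New steady-state plasma level = 36.0 / 0.5951 = 60.5 μg/mL (concentration scales inversely with clearance).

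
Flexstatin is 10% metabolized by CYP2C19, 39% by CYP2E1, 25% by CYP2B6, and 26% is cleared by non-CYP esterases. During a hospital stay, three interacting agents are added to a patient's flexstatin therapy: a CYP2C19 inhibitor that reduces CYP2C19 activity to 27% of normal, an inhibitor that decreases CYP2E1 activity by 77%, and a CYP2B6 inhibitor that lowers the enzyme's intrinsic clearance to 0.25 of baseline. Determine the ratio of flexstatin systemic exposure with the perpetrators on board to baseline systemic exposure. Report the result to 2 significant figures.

CYP2C19: 0.1 × 0.27 = 0.027
CYP2E1: 0.39 × 0.23 = 0.0897
CYP2B6: 0.25 × 0.25 = 0.0625
Other: 0.26 (unchanged)
CL_new/CL_old = 0.027 + 0.0897 + 0.0625 + 0.26 = 0.4392.
Systemic exposure ∝ 1/CL: fold-change = 1 / 0.4392 = 2.3.

2.3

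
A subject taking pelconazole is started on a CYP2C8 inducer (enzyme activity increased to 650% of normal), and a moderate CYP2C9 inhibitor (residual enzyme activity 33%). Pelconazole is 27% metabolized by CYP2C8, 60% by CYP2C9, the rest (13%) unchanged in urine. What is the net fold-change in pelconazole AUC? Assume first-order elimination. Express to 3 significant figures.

0.480

The CYP2C8 pathway (27% of clearance) is boosted to 6.5× activity: 0.27 × 6.5 = 1.755.
The CYP2C9 pathway (60% of clearance) drops to 0.33× activity: 0.6 × 0.33 = 0.198.
Non-CYP routes (13%) are unchanged.
Relative clearance = 1.755 + 0.198 + 0.13 = 2.083.
Because AUC varies inversely with clearance, the combined effect is 1 / 2.083 = 0.480.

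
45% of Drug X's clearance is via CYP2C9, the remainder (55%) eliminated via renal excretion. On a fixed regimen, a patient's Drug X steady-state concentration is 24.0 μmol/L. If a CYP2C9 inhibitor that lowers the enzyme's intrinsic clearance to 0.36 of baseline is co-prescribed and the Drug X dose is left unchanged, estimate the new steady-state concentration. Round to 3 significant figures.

CYP2C9: 0.45 × 0.36 = 0.162
Other: 0.55 (unchanged)
CL_new/CL_old = 0.162 + 0.55 = 0.712.
New steady-state concentration = baseline ÷ relative clearance = 24.0 / 0.712 = 33.7 μmol/L.

33.7 μmol/L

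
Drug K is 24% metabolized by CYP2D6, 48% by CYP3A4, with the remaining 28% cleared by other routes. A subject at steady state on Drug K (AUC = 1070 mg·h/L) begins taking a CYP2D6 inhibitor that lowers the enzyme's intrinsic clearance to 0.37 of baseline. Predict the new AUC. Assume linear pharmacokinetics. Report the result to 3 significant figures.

1.26 × 10³ mg·h/L

The CYP2D6 pathway (24% of clearance) falls to 0.37× activity: 0.24 × 0.37 = 0.0888.
CYP3A4 (48%) and the residual 28% are unaffected.
New clearance relative to baseline: 0.0888 + 0.48 + 0.28 = 0.8488.
New AUC = baseline ÷ relative clearance = 1070 / 0.8488 = 1.26 × 10³ mg·h/L.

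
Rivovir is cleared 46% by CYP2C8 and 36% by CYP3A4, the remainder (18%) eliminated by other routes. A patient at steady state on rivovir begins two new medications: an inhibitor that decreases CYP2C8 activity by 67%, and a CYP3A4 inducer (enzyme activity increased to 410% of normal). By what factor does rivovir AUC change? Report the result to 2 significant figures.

0.55

CYP2C8: 0.46 × 0.33 = 0.1518
CYP3A4: 0.36 × 4.1 = 1.476
Other: 0.18 (unchanged)
Relative clearance = 0.1518 + 1.476 + 0.18 = 1.8078.
Because AUC varies inversely with clearance, the combined effect is 1 / 1.8078 = 0.55.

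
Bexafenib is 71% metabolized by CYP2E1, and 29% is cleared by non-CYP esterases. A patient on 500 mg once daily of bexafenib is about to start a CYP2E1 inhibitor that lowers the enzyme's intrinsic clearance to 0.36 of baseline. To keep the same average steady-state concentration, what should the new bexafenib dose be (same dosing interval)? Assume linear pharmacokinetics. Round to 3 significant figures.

The CYP2E1 pathway (71% of clearance) falls to 0.36× activity: 0.71 × 0.36 = 0.2556.
The remaining 29% of clearance is unaffected.
Relative clearance = 0.2556 + 0.29 = 0.5456.
To maintain the same steady-state level, dose must scale with clearance: new dose = 500 × 0.5456 = 273 mg.

273 mg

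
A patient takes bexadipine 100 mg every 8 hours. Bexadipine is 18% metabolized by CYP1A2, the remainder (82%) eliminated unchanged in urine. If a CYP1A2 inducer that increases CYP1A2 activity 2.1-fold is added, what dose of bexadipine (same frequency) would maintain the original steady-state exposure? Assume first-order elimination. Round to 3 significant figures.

The CYP1A2 pathway (18% of clearance) increases to 2.1× activity: 0.18 × 2.1 = 0.378.
The remaining 82% of clearance is unaffected.
CL_new/CL_old = 0.378 + 0.82 = 1.198.
Css,avg = (dose rate)/CL, so holding Css fixed requires dose ∝ CL: 100 × 1.198 = 120 mg.

120 mg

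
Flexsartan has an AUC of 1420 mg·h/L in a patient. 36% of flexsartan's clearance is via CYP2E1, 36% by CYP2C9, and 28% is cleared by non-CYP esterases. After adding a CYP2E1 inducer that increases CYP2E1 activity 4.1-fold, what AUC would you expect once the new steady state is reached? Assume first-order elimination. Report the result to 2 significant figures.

6.7 × 10² mg·h/L

The CYP2E1 pathway (36% of clearance) rises to 4.1× activity: 0.36 × 4.1 = 1.476.
CYP2C9 (36%) and the residual 28% are unaffected.
Relative clearance = 1.476 + 0.36 + 0.28 = 2.116.
AUC ∝ 1/CL, so new value = 1420 / 2.116 = 6.7 × 10² mg·h/L.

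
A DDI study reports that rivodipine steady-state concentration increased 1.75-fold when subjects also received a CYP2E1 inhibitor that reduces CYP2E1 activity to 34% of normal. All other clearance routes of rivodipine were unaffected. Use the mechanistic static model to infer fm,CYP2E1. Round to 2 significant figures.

0.65

CL'/CL = 1 / 1.75 = 0.5714
0.34·fm + (1 − fm) = 0.5714
fm = (0.5714 − 1) / (0.34 − 1) = 0.65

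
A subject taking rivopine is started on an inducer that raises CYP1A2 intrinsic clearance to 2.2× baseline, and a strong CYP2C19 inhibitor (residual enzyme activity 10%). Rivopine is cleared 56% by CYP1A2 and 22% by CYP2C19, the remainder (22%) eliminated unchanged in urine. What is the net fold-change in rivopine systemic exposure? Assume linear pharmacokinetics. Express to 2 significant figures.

0.68

The CYP1A2 pathway (56% of clearance) increases to 2.2× activity: 0.56 × 2.2 = 1.232.
The CYP2C19 pathway (22% of clearance) falls to 0.1× activity: 0.22 × 0.1 = 0.022.
The remaining 22% of clearance is unaffected.
Relative clearance = 1.232 + 0.022 + 0.22 = 1.474.
Systemic exposure ∝ 1/CL: fold-change = 1 / 1.474 = 0.68.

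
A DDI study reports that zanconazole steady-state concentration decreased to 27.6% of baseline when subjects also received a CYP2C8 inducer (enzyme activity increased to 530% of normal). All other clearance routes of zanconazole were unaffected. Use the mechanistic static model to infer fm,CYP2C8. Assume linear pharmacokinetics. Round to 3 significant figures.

Let fm be the CYP2C8 fraction. New clearance relative to baseline = fm × 5.3 + (1 − fm).
Steady-state concentration ratio = 1 / (new CL fraction), so new CL fraction = 1 / 0.276 = 3.623.
fm × 5.3 + 1 − fm = 3.623  ⇒  fm × (5.3 − 1) = 2.623  ⇒  fm = 0.610.

0.610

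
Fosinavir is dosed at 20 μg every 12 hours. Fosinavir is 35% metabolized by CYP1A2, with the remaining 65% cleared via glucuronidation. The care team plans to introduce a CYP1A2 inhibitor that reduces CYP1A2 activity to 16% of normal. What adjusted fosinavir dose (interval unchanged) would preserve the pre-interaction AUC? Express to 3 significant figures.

CYP1A2: 0.35 × 0.16 = 0.056
Other: 0.65 (unchanged)
Relative clearance = 0.056 + 0.65 = 0.706.
Exposure is unchanged when dose changes in proportion to clearance. New dose = 20 μg × 0.706 = 14.1 μg.

14.1 μg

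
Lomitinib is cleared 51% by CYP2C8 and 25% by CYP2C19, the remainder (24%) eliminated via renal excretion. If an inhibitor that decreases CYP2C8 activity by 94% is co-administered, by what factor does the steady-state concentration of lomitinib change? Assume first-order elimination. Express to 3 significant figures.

CYP2C8: 0.51 × 0.06 = 0.0306
CYP2C19: 0.25 (unchanged)
Other: 0.24 (unchanged)
CL_new/CL_old = 0.0306 + 0.25 + 0.24 = 0.5206.
Since steady-state concentration ∝ 1/CL, the ratio is 1 / 0.5206 = 1.92.

1.92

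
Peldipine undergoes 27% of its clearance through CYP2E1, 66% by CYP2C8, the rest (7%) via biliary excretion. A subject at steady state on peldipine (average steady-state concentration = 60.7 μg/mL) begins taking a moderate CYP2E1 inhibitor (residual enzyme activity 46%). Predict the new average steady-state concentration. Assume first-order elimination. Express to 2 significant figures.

71 μg/mL

CYP2E1: 0.27 × 0.46 = 0.1242
CYP2C8: 0.66 (unchanged)
Other: 0.07 (unchanged)
New clearance relative to baseline: 0.1242 + 0.66 + 0.07 = 0.8542.
Average steady-state concentration ∝ 1/CL, so new value = 60.7 / 0.8542 = 71 μg/mL.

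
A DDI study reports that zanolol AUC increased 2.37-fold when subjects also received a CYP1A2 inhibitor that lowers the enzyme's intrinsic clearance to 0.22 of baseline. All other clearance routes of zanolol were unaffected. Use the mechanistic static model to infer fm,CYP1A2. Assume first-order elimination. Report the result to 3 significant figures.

CL'/CL = 1 / 2.37 = 0.4219
0.22·fm + (1 − fm) = 0.4219
fm = (0.4219 − 1) / (0.22 − 1) = 0.741

0.741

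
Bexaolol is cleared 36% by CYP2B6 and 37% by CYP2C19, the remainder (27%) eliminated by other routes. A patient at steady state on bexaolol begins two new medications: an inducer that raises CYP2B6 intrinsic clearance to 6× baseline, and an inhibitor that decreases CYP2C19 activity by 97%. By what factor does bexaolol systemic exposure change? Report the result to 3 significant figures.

0.410

The CYP2B6 pathway (36% of clearance) is boosted to 6× activity: 0.36 × 6 = 2.16.
The CYP2C19 pathway (37% of clearance) falls to 0.03× activity: 0.37 × 0.03 = 0.0111.
Non-CYP routes (27%) are unchanged.
CL_new/CL_old = 2.16 + 0.0111 + 0.27 = 2.4411.
Because systemic exposure varies inversely with clearance, the combined effect is 1 / 2.4411 = 0.410.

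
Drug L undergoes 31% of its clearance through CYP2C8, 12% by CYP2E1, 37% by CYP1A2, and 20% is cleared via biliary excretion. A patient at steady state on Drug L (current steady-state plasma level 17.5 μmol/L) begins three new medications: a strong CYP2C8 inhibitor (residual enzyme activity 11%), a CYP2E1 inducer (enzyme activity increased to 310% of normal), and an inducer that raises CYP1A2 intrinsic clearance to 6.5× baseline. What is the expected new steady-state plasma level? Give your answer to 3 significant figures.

5.81 μmol/L

CYP2C8: 0.31 × 0.11 = 0.0341
CYP2E1: 0.12 × 3.1 = 0.372
CYP1A2: 0.37 × 6.5 = 2.405
Other: 0.2 (unchanged)
Relative clearance = 0.0341 + 0.372 + 2.405 + 0.2 = 3.0111.
New steady-state plasma level = 17.5 / 3.0111 = 5.81 μmol/L (concentration scales inversely with clearance).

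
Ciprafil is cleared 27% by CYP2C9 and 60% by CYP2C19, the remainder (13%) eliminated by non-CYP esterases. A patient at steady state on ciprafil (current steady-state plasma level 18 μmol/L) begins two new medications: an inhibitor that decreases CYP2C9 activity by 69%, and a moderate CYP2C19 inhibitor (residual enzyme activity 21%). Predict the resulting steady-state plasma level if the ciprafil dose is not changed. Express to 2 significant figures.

The CYP2C9 pathway (27% of clearance) is reduced to 0.31× activity: 0.27 × 0.31 = 0.0837.
The CYP2C19 pathway (60% of clearance) drops to 0.21× activity: 0.6 × 0.21 = 0.126.
Non-CYP routes (13%) are unchanged.
CL_new/CL_old = 0.0837 + 0.126 + 0.13 = 0.3397.
Steady-state plasma level ∝ 1/CL: new value = 18 / 0.3397 = 53 μmol/L.

53 μmol/L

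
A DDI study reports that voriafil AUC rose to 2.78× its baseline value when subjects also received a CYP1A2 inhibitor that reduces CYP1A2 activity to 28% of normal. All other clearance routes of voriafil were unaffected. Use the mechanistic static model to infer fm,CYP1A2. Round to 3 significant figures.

0.889

Let x = fm,CYP1A2. Because AUC ∝ 1/CL, relative clearance fell to 1/2.78 = 0.3597.
Setting x·0.28 + (1 − x) = 0.3597 and solving: x = (0.3597 − 1)/(0.28 − 1) = 0.889.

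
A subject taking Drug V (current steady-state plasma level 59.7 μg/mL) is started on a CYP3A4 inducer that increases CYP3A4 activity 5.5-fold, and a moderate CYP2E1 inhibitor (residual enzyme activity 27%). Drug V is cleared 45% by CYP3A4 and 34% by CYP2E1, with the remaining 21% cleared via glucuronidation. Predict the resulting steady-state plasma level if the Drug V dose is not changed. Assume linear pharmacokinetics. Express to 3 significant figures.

CYP3A4: 0.45 × 5.5 = 2.475
CYP2E1: 0.34 × 0.27 = 0.0918
Other: 0.21 (unchanged)
Relative clearance = 2.475 + 0.0918 + 0.21 = 2.7768.
New steady-state plasma level = 59.7 / 2.7768 = 21.5 μg/mL (concentration scales inversely with clearance).

21.5 μg/mL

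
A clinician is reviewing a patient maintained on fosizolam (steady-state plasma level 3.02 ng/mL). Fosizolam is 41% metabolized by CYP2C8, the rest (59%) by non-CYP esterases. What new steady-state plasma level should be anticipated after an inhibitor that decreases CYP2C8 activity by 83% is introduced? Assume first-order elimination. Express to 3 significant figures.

4.58 ng/mL

The CYP2C8 pathway (41% of clearance) is reduced to 0.17× activity: 0.41 × 0.17 = 0.0697.
Non-CYP routes (59%) are unchanged.
CL_new/CL_old = 0.0697 + 0.59 = 0.6597.
With dosing unchanged, steady-state plasma level scales as 1/CL: 3.02 / 0.6597 = 4.58 ng/mL.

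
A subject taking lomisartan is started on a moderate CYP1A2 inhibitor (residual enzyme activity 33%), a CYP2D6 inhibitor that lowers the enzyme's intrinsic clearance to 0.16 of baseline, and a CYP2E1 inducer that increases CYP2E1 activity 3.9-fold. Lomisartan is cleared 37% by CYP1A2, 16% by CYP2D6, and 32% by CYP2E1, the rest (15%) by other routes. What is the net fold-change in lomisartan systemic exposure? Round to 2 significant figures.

CYP1A2: 0.37 × 0.33 = 0.1221
CYP2D6: 0.16 × 0.16 = 0.0256
CYP2E1: 0.32 × 3.9 = 1.248
Other: 0.15 (unchanged)
Relative clearance = 0.1221 + 0.0256 + 1.248 + 0.15 = 1.5457.
Because systemic exposure varies inversely with clearance, the combined effect is 1 / 1.5457 = 0.65.

0.65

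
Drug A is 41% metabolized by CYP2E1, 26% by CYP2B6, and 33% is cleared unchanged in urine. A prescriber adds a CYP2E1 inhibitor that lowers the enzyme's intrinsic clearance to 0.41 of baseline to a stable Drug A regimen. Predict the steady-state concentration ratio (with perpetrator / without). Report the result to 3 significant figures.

1.32

The CYP2E1 pathway (41% of clearance) drops to 0.41× activity: 0.41 × 0.41 = 0.1681.
CYP2B6 (26%) and the residual 33% are unaffected.
CL_new/CL_old = 0.1681 + 0.26 + 0.33 = 0.7581.
Steady-state concentration is inversely proportional to clearance, so the fold-change is 1 / 0.7581 = 1.32.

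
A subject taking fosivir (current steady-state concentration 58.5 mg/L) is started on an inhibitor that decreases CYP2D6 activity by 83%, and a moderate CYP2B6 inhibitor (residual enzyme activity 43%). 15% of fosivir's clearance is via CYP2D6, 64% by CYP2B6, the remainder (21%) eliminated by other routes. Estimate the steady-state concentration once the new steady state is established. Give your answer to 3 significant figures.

The CYP2D6 pathway (15% of clearance) drops to 0.17× activity: 0.15 × 0.17 = 0.0255.
The CYP2B6 pathway (64% of clearance) falls to 0.43× activity: 0.64 × 0.43 = 0.2752.
The remaining 21% of clearance is unaffected.
New clearance relative to baseline: 0.0255 + 0.2752 + 0.21 = 0.5107.
Dividing the baseline by the relative clearance: 58.5 / 0.5107 = 115 mg/L.

115 mg/L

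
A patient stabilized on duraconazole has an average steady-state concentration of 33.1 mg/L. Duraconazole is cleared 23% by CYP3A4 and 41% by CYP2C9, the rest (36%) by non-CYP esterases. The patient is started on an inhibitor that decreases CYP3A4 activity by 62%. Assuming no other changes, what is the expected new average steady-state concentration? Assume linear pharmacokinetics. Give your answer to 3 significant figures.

38.6 mg/L

CYP3A4: 0.23 × 0.38 = 0.0874
CYP2C9: 0.41 (unchanged)
Other: 0.36 (unchanged)
Relative clearance = 0.0874 + 0.41 + 0.36 = 0.8574.
New average steady-state concentration = baseline ÷ relative clearance = 33.1 / 0.8574 = 38.6 mg/L.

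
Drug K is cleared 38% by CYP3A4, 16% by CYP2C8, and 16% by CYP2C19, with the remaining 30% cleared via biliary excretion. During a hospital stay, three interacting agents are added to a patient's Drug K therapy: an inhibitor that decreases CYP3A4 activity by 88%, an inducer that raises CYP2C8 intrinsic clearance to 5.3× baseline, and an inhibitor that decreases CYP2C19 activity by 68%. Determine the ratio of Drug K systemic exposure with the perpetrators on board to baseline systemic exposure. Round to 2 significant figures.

0.80

CYP3A4: 0.38 × 0.12 = 0.0456
CYP2C8: 0.16 × 5.3 = 0.848
CYP2C19: 0.16 × 0.32 = 0.0512
Other: 0.3 (unchanged)
Relative clearance = 0.0456 + 0.848 + 0.0512 + 0.3 = 1.2448.
Systemic exposure ∝ 1/CL: fold-change = 1 / 1.2448 = 0.80.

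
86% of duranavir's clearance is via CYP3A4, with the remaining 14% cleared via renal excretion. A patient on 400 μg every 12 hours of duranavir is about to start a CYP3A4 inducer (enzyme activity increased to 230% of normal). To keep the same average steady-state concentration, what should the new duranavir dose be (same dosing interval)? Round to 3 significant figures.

CYP3A4: 0.86 × 2.3 = 1.978
Other: 0.14 (unchanged)
Relative clearance = 1.978 + 0.14 = 2.118.
Exposure is unchanged when dose changes in proportion to clearance. New dose = 400 μg × 2.118 = 847 μg.

847 μg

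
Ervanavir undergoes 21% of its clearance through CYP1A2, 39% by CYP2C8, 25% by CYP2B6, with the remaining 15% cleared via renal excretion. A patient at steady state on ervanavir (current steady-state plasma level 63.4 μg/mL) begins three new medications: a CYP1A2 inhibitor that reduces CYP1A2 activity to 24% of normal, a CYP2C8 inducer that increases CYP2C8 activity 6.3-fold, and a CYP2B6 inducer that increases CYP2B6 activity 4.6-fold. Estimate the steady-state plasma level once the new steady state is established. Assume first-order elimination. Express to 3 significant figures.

16.7 μg/mL

CYP1A2: 0.21 × 0.24 = 0.0504
CYP2C8: 0.39 × 6.3 = 2.457
CYP2B6: 0.25 × 4.6 = 1.15
Other: 0.15 (unchanged)
New clearance relative to baseline: 0.0504 + 2.457 + 1.15 + 0.15 = 3.8074.
Steady-state plasma level ∝ 1/CL: new value = 63.4 / 3.8074 = 16.7 μg/mL.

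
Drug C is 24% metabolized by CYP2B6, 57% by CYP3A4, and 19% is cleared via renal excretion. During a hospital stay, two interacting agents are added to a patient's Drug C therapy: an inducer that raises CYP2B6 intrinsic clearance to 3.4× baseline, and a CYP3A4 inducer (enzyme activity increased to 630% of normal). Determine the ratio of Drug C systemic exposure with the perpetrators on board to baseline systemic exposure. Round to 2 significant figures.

The CYP2B6 pathway (24% of clearance) increases to 3.4× activity: 0.24 × 3.4 = 0.816.
The CYP3A4 pathway (57% of clearance) is boosted to 6.3× activity: 0.57 × 6.3 = 3.591.
Non-CYP routes (19%) are unchanged.
CL_new/CL_old = 0.816 + 3.591 + 0.19 = 4.597.
Because systemic exposure varies inversely with clearance, the combined effect is 1 / 4.597 = 0.22.

0.22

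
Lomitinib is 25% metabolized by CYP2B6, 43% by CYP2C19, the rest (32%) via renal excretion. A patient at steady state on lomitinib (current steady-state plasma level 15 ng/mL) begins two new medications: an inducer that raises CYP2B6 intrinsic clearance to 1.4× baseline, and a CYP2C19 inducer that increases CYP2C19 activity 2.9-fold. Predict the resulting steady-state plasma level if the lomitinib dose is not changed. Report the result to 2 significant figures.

7.8 ng/mL

CYP2B6: 0.25 × 1.4 = 0.35
CYP2C19: 0.43 × 2.9 = 1.247
Other: 0.32 (unchanged)
Relative clearance = 0.35 + 1.247 + 0.32 = 1.917.
Dividing the baseline by the relative clearance: 15 / 1.917 = 7.8 ng/mL.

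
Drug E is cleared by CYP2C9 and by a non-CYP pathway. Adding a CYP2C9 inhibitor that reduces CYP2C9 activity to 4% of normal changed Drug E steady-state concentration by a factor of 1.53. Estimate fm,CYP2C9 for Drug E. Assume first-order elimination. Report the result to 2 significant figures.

Call the CYP2C9 fraction fm. After the interaction, CL_new/CL_old = fm × 0.04 + (1 − fm).
Steady-state concentration ratio = 1 / (new CL fraction), so new CL fraction = 1 / 1.53 = 0.6536.
fm × 0.04 + 1 − fm = 0.6536  ⇒  fm × (0.04 − 1) = −0.3464  ⇒  fm = 0.36.

0.36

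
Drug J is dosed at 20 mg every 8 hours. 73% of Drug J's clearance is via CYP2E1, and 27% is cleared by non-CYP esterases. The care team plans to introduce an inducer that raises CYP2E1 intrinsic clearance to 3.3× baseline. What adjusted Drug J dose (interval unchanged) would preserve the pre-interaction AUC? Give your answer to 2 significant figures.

54 mg

The CYP2E1 pathway (73% of clearance) is boosted to 3.3× activity: 0.73 × 3.3 = 2.409.
The remaining 27% of clearance is unaffected.
CL_new/CL_old = 2.409 + 0.27 = 2.679.
Css,avg = (dose rate)/CL, so holding Css fixed requires dose ∝ CL: 20 × 2.679 = 54 mg.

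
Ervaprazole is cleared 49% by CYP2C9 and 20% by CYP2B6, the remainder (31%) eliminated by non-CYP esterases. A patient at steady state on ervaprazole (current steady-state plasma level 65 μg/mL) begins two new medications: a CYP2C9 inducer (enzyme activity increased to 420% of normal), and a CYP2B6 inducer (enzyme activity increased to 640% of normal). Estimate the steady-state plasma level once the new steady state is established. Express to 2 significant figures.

18 μg/mL

The CYP2C9 pathway (49% of clearance) is boosted to 4.2× activity: 0.49 × 4.2 = 2.058.
The CYP2B6 pathway (20% of clearance) rises to 6.4× activity: 0.2 × 6.4 = 1.28.
Non-CYP routes (31%) are unchanged.
Relative clearance = 2.058 + 1.28 + 0.31 = 3.648.
Steady-state plasma level ∝ 1/CL: new value = 65 / 3.648 = 18 μg/mL.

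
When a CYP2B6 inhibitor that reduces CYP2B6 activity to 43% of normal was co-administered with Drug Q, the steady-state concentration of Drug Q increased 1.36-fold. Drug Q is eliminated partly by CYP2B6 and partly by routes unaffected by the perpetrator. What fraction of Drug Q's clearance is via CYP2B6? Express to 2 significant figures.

Let x = fm,CYP2B6. Because steady-state concentration ∝ 1/CL, relative clearance fell to 1/1.36 = 0.7353.
Setting x·0.43 + (1 − x) = 0.7353 and solving: x = (0.7353 − 1)/(0.43 − 1) = 0.46.

0.46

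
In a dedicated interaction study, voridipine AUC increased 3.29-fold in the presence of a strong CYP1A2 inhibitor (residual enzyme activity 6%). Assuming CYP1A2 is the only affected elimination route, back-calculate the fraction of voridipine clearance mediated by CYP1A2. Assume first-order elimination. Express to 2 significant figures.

0.74

Let fm be the CYP1A2 fraction. New clearance relative to baseline = fm × 0.06 + (1 − fm).
AUC ratio = 1 / (new CL fraction), so new CL fraction = 1 / 3.29 = 0.304.
fm × 0.06 + 1 − fm = 0.304  ⇒  fm × (0.06 − 1) = −0.696  ⇒  fm = 0.74.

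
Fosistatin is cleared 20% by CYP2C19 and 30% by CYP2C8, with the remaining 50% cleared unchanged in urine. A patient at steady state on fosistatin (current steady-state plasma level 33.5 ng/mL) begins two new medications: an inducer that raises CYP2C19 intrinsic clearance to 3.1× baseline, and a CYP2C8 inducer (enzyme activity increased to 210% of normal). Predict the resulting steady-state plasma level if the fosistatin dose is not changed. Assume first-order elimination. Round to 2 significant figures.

19 ng/mL

CYP2C19: 0.2 × 3.1 = 0.62
CYP2C8: 0.3 × 2.1 = 0.63
Other: 0.5 (unchanged)
New clearance relative to baseline: 0.62 + 0.63 + 0.5 = 1.75.
Dividing the baseline by the relative clearance: 33.5 / 1.75 = 19 ng/mL.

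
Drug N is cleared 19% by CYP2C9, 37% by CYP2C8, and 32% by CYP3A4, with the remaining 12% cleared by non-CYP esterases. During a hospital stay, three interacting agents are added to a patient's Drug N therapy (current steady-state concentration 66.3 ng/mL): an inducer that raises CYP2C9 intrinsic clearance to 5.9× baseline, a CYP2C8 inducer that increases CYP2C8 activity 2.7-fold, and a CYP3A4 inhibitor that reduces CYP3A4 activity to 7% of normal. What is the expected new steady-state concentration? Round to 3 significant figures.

29.3 ng/mL

The CYP2C9 pathway (19% of clearance) rises to 5.9× activity: 0.19 × 5.9 = 1.121.
The CYP2C8 pathway (37% of clearance) rises to 2.7× activity: 0.37 × 2.7 = 0.999.
The CYP3A4 pathway (32% of clearance) drops to 0.07× activity: 0.32 × 0.07 = 0.0224.
The remaining 12% of clearance is unaffected.
Relative clearance = 1.121 + 0.999 + 0.0224 + 0.12 = 2.2624.
Steady-state concentration ∝ 1/CL: new value = 66.3 / 2.2624 = 29.3 ng/mL.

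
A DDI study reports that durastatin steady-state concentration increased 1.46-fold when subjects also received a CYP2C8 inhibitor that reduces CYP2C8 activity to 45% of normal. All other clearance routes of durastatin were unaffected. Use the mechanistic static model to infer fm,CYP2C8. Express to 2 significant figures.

CL'/CL = 1 / 1.46 = 0.6849
0.45·fm + (1 − fm) = 0.6849
fm = (0.6849 − 1) / (0.45 − 1) = 0.57

0.57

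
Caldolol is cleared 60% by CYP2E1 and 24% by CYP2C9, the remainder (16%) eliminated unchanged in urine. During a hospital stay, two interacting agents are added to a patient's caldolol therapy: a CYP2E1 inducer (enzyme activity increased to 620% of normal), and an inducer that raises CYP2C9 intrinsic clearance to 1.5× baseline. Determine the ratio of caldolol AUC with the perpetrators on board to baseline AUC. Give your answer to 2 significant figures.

CYP2E1: 0.6 × 6.2 = 3.72
CYP2C9: 0.24 × 1.5 = 0.36
Other: 0.16 (unchanged)
CL_new/CL_old = 3.72 + 0.36 + 0.16 = 4.24.
Net AUC ratio = 1 / 4.24 = 0.24.

0.24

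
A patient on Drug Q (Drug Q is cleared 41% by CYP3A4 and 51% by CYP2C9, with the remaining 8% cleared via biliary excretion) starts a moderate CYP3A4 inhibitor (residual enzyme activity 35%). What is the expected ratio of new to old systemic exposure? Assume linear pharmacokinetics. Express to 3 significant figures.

1.36

CYP3A4: 0.41 × 0.35 = 0.1435
CYP2C9: 0.51 (unchanged)
Other: 0.08 (unchanged)
New clearance relative to baseline: 0.1435 + 0.51 + 0.08 = 0.7335.
Systemic exposure ratio = CL_old/CL_new = 1 / 0.7335 = 1.36.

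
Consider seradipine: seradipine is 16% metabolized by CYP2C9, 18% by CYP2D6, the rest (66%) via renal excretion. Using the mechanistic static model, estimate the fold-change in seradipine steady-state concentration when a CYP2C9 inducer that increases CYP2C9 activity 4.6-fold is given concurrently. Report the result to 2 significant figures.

0.63

The CYP2C9 pathway (16% of clearance) increases to 4.6× activity: 0.16 × 4.6 = 0.736.
CYP2D6 (18%) and the residual 66% are unaffected.
CL_new/CL_old = 0.736 + 0.18 + 0.66 = 1.576.
Steady-state concentration is inversely proportional to clearance, so the fold-change is 1 / 1.576 = 0.63.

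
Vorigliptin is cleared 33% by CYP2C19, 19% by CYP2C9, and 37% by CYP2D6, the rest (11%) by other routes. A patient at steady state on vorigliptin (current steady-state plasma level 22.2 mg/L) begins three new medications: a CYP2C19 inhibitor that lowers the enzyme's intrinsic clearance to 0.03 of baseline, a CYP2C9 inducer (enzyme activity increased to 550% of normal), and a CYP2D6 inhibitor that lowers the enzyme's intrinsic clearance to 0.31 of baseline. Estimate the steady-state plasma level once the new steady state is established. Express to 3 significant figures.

17.3 mg/L

The CYP2C19 pathway (33% of clearance) is reduced to 0.03× activity: 0.33 × 0.03 = 0.0099.
The CYP2C9 pathway (19% of clearance) rises to 5.5× activity: 0.19 × 5.5 = 1.045.
The CYP2D6 pathway (37% of clearance) falls to 0.31× activity: 0.37 × 0.31 = 0.1147.
The remaining 11% of clearance is unaffected.
CL_new/CL_old = 0.0099 + 1.045 + 0.1147 + 0.11 = 1.2796.
New steady-state plasma level = 22.2 / 1.2796 = 17.3 mg/L (concentration scales inversely with clearance).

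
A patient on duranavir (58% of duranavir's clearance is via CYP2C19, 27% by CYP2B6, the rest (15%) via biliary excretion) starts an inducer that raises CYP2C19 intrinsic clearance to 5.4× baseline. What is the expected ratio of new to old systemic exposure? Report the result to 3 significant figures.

0.282

CYP2C19: 0.58 × 5.4 = 3.132
CYP2B6: 0.27 (unchanged)
Other: 0.15 (unchanged)
New clearance relative to baseline: 3.132 + 0.27 + 0.15 = 3.552.
Systemic exposure ratio = CL_old/CL_new = 1 / 3.552 = 0.282.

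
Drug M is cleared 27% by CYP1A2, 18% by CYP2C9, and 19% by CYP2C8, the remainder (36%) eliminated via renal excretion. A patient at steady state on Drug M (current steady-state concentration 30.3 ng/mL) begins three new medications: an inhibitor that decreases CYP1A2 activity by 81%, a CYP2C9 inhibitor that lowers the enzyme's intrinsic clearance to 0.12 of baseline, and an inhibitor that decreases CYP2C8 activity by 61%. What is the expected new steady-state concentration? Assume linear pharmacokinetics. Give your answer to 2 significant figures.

The CYP1A2 pathway (27% of clearance) drops to 0.19× activity: 0.27 × 0.19 = 0.0513.
The CYP2C9 pathway (18% of clearance) drops to 0.12× activity: 0.18 × 0.12 = 0.0216.
The CYP2C8 pathway (19% of clearance) is reduced to 0.39× activity: 0.19 × 0.39 = 0.0741.
The remaining 36% of clearance is unaffected.
Relative clearance = 0.0513 + 0.0216 + 0.0741 + 0.36 = 0.507.
New steady-state concentration = 30.3 / 0.507 = 60 ng/mL (concentration scales inversely with clearance).

60 ng/mL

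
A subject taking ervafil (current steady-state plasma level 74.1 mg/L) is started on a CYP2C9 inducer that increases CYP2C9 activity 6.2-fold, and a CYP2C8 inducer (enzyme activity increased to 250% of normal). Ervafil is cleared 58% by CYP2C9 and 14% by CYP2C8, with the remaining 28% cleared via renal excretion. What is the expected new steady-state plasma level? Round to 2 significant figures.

18 mg/L

CYP2C9: 0.58 × 6.2 = 3.596
CYP2C8: 0.14 × 2.5 = 0.35
Other: 0.28 (unchanged)
CL_new/CL_old = 3.596 + 0.35 + 0.28 = 4.226.
Dividing the baseline by the relative clearance: 74.1 / 4.226 = 18 mg/L.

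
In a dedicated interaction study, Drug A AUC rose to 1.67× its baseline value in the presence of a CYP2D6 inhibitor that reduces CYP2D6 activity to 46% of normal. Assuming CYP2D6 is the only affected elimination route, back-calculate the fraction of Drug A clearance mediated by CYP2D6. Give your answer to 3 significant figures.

CL'/CL = 1 / 1.67 = 0.5988
0.46·fm + (1 − fm) = 0.5988
fm = (0.5988 − 1) / (0.46 − 1) = 0.743

0.743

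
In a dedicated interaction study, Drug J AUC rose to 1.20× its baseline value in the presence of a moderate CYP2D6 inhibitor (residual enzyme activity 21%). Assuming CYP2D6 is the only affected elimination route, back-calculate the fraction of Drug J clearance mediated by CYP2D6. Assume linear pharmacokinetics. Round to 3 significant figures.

0.211

CL'/CL = 1 / 1.20 = 0.8333
0.21·fm + (1 − fm) = 0.8333
fm = (0.8333 − 1) / (0.21 − 1) = 0.211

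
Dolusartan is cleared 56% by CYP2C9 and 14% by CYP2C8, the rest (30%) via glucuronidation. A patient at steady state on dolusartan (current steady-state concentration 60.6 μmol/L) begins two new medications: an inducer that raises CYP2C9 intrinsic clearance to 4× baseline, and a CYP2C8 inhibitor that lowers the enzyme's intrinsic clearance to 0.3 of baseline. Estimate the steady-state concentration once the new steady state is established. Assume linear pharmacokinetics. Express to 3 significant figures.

The CYP2C9 pathway (56% of clearance) is boosted to 4× activity: 0.56 × 4 = 2.24.
The CYP2C8 pathway (14% of clearance) falls to 0.3× activity: 0.14 × 0.3 = 0.042.
The remaining 30% of clearance is unaffected.
CL_new/CL_old = 2.24 + 0.042 + 0.3 = 2.582.
New steady-state concentration = 60.6 / 2.582 = 23.5 μmol/L (concentration scales inversely with clearance).

23.5 μmol/L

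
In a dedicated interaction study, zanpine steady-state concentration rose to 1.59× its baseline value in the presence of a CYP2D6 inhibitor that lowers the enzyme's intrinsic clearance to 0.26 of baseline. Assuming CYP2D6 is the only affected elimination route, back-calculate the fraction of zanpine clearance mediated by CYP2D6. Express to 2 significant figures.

Call the CYP2D6 fraction fm. After the interaction, CL_new/CL_old = fm × 0.26 + (1 − fm).
Steady-state concentration ratio = 1 / (new CL fraction), so new CL fraction = 1 / 1.59 = 0.6289.
fm × 0.26 + 1 − fm = 0.6289  ⇒  fm × (0.26 − 1) = −0.3711  ⇒  fm = 0.50.

0.50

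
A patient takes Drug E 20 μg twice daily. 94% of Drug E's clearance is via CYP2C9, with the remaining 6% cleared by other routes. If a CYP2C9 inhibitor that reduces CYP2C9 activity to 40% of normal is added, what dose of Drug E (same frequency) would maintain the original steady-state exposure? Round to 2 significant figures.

8.7 μg

The CYP2C9 pathway (94% of clearance) drops to 0.4× activity: 0.94 × 0.4 = 0.376.
The remaining 6% of clearance is unaffected.
Relative clearance = 0.376 + 0.06 = 0.436.
To maintain the same steady-state level, dose must scale with clearance: new dose = 20 × 0.436 = 8.7 μg.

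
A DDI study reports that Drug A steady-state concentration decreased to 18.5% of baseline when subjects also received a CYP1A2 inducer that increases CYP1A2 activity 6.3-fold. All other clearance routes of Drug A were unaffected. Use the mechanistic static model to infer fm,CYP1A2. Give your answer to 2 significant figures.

0.83

CL'/CL = 1 / 0.185 = 5.405
6.3·fm + (1 − fm) = 5.405
fm = (5.405 − 1) / (6.3 − 1) = 0.83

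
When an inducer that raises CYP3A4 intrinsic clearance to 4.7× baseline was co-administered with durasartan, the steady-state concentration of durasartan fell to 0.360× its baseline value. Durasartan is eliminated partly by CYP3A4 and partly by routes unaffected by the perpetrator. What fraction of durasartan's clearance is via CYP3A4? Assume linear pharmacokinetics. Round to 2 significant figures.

Call the CYP3A4 fraction fm. After the interaction, CL_new/CL_old = fm × 4.7 + (1 − fm).
Steady-state concentration ratio = 1 / (new CL fraction), so new CL fraction = 1 / 0.360 = 2.778.
fm × 4.7 + 1 − fm = 2.778  ⇒  fm × (4.7 − 1) = 1.778  ⇒  fm = 0.48.

0.48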